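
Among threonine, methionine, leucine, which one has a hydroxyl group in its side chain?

threonine

The –OH-bearing residues are Ser, Thr (aliphatic alcohols), and Tyr (phenol).
Of the listed options, only threonine belongs to this group.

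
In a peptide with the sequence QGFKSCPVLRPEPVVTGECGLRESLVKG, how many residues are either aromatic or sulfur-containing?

3

Aromatic: F, W, Y. Sulfur-containing: C, M.
Aromatic residues here: F3 (1).
Sulfur-containing residues here: C6, C19 (2).
The two groups share no amino acid, so total = 1 + 2 = 3.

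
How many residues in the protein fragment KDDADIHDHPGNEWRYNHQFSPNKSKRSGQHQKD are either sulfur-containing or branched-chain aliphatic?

Sulfur-containing: C, M. Branched-chain aliphatic: I, L, V.
Sulfur-containing residues here: none (0).
Branched-chain aliphatic residues here: I6 (1).
The two groups share no amino acid, so total = 0 + 1 = 1.

1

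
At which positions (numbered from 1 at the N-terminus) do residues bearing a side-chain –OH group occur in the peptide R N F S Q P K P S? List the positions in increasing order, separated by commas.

The –OH-bearing residues are Ser, Thr (aliphatic alcohols), and Tyr (phenol).
Matching residues: S4, S9.

4, 9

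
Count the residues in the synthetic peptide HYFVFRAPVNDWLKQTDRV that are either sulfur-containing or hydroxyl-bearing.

Sulfur-containing: C, M. Hydroxyl-bearing: S, T, Y.
Sulfur-containing residues here: none (0).
Hydroxyl-bearing residues here: Y2, T16 (2).
The two groups share no amino acid, so total = 0 + 2 = 2.

2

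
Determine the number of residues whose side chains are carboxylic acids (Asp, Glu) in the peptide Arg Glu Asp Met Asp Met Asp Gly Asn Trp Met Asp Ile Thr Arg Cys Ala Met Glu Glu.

7

Matching residues: Glu2, Asp3, Asp5, Asp7, Asp12, Glu19, Glu20.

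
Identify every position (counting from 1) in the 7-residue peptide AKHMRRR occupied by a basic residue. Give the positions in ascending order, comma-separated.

2, 3, 5, 6, 7

Matching residues: K2, H3, R5, R6, R7.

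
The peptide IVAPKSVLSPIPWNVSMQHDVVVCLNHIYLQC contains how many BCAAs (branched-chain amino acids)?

12

Valine (V), leucine (L), and isoleucine (I) are the branched-chain amino acids.
Matching residues: I1, V2, V7, L8, I11, V15, V21, V22, V23, L25, I28, L30.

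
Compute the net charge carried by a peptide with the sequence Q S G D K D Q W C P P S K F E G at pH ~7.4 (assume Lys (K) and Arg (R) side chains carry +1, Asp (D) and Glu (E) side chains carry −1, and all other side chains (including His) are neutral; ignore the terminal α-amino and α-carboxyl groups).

Positive (K, R): K5, K13 → +2.
Negative (D, E): D4, D6, E15 → −3.
Net charge = (+2) + (−3) = −1.

-1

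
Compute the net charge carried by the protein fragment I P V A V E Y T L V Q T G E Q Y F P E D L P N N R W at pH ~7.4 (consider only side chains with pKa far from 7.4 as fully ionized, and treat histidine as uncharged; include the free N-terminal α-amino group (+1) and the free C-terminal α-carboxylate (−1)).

Near pH 7.4, K and R contribute +1 each, D and E contribute −1 each, and every other side chain (His included, as stated) is uncharged.
Positive (K, R): R25 → +1.
Negative (D, E): E6, E14, E19, D20 → −4.
The N-terminus (+1) and C-terminus (−1) cancel.
Net charge = (+1) + (−4) = −3.

-3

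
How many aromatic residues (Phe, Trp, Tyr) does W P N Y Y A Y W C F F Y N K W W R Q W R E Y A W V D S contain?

Matching residues: W1, Y4, Y5, Y7, W8, F10, F11, Y12, W15, W16, W19, Y22, W24.

13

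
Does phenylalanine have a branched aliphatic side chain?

Valine (V), leucine (L), and isoleucine (I) are the branched-chain amino acids.
Phenylalanine is not in this group.

No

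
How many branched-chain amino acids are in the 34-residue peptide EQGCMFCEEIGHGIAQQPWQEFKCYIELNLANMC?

5

V, L, and I make up the branched-chain aliphatic group.
Matching residues: I10, I14, I26, L28, L30.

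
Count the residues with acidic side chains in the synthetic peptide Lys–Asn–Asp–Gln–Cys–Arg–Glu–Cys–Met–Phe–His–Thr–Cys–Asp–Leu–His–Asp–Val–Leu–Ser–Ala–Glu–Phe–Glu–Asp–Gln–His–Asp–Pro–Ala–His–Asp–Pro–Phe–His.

9

Aspartate (D) and glutamate (E) have carboxylic-acid side chains and are the acidic amino acids.
Matching residues: Asp3, Glu7, Asp14, Asp17, Glu22, Glu24, Asp25, Asp28, Asp32.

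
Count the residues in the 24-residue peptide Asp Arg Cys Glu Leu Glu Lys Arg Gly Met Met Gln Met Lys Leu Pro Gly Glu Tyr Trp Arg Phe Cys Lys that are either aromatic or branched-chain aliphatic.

5

Aromatic: F, W, Y. Branched-chain aliphatic: I, L, V.
Aromatic residues here: Tyr19, Trp20, Phe22 (3).
Branched-chain aliphatic residues here: Leu5, Leu15 (2).
The two groups share no amino acid, so total = 3 + 2 = 5.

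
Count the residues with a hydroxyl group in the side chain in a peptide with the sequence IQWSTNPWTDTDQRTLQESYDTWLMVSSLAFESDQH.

The –OH-bearing residues are Ser, Thr (aliphatic alcohols), and Tyr (phenol).
Matching residues: S4, T5, T9, T11, T15, S19, Y20, T22, S27, S28, S33.

11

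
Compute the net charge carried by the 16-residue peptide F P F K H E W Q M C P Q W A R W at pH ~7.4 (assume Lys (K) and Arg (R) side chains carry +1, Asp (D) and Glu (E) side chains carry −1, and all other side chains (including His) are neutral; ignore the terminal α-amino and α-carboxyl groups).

Positive (K, R): K4, R15 → +2.
Negative (D, E): E6 → −1.
Net charge = (+2) + (−1) = +1.

+1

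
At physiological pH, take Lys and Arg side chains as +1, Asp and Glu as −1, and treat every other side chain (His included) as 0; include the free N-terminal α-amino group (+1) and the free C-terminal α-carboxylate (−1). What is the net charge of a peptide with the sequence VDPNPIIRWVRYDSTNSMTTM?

Positive (K, R): R8, R11 → +2.
Negative (D, E): D2, D13 → −2.
The N-terminus (+1) and C-terminus (−1) cancel.
Net charge = (+2) + (−2) = 0.

0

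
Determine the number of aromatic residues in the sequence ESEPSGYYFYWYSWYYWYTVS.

11

Phenylalanine (F), tryptophan (W), and tyrosine (Y) have aromatic ring side chains.
Matching residues: Y7, Y8, F9, Y10, W11, Y12, W14, Y15, Y16, W17, Y18.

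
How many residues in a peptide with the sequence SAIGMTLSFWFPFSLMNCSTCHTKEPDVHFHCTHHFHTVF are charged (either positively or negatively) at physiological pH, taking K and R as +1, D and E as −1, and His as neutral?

3

Charged side chains at pH ~7.4: K, R (positive); D, E (negative).
Matching residues: K24, E25, D27.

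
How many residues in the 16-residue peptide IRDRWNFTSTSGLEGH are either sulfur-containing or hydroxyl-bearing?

4

Sulfur-containing: C, M. Hydroxyl-bearing: S, T, Y.
Sulfur-containing residues here: none (0).
Hydroxyl-bearing residues here: T8, S9, T10, S11 (4).
The two groups share no amino acid, so total = 0 + 4 = 4.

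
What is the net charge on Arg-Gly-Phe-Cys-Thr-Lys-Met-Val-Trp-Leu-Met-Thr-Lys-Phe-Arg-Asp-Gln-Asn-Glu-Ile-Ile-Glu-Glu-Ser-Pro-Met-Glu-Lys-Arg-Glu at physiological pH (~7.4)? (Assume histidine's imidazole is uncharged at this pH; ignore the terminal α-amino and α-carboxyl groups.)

Near pH 7.4, K and R contribute +1 each, D and E contribute −1 each, and every other side chain (His included, as stated) is uncharged.
Positive (K, R): Arg1, Lys6, Lys13, Arg15, Lys28, Arg29 → +6.
Negative (D, E): Asp16, Glu19, Glu22, Glu23, Glu27, Glu30 → −6.
Net charge = (+6) + (−6) = 0.

0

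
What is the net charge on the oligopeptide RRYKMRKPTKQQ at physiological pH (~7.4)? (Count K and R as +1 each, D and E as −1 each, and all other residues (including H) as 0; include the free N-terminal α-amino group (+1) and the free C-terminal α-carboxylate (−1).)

+6

Positive (K, R): R1, R2, K4, R6, K7, K10 → +6.
Negative (D, E): none → −0.
The N-terminus (+1) and C-terminus (−1) cancel.
Net charge = (+6) + (−0) = +6.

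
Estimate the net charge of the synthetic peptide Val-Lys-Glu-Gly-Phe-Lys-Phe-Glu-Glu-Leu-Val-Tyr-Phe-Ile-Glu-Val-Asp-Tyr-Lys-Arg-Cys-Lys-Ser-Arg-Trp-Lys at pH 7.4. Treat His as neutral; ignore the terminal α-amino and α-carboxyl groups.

Near pH 7.4, K and R contribute +1 each, D and E contribute −1 each, and every other side chain (His included, as stated) is uncharged.
Positive (K, R): Lys2, Lys6, Lys19, Arg20, Lys22, Arg24, Lys26 → +7.
Negative (D, E): Glu3, Glu8, Glu9, Glu15, Asp17 → −5.
Net charge = (+7) + (−5) = +2.

+2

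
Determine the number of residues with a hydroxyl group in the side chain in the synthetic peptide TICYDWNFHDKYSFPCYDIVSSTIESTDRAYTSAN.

13

S, T, and Y are the three residues with a side-chain hydroxyl.
Matching residues: T1, Y4, Y12, S13, Y17, S21, S22, T23, S26, T27, Y31, T32, S33.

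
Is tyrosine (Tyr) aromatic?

Yes

Phenylalanine (F), tryptophan (W), and tyrosine (Y) have aromatic ring side chains.
Tyrosine is in this group.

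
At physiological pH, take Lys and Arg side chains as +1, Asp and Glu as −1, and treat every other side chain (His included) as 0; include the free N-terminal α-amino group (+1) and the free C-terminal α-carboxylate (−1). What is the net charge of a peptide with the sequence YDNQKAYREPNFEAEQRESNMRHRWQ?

0

Positive (K, R): K5, R8, R17, R22, R24 → +5.
Negative (D, E): D2, E9, E13, E15, E18 → −5.
The N-terminus (+1) and C-terminus (−1) cancel.
Net charge = (+5) + (−5) = 0.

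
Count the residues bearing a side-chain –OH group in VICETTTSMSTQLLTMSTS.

Serine (S), threonine (T), and tyrosine (Y) each carry a hydroxyl group on the side chain.
Matching residues: T5, T6, T7, S8, S10, T11, T15, S17, T18, S19.

10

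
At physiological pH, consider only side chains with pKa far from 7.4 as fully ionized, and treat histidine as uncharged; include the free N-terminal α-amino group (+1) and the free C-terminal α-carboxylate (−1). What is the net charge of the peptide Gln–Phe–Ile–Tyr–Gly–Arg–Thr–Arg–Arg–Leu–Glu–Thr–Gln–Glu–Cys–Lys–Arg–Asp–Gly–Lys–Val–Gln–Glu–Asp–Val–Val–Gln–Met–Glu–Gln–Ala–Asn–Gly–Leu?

0

Near pH 7.4, K and R contribute +1 each, D and E contribute −1 each, and every other side chain (His included, as stated) is uncharged.
Positive (K, R): Arg6, Arg8, Arg9, Lys16, Arg17, Lys20 → +6.
Negative (D, E): Glu11, Glu14, Asp18, Glu23, Asp24, Glu29 → −6.
The N-terminus (+1) and C-terminus (−1) cancel.
Net charge = (+6) + (−6) = 0.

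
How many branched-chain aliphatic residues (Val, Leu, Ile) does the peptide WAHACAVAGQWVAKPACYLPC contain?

3

Matching residues: V7, V12, L19.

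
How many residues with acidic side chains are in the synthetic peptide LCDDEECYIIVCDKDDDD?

9

Only D (aspartate) and E (glutamate) carry a side-chain carboxylic acid.
Matching residues: D3, D4, E5, E6, D13, D15, D16, D17, D18.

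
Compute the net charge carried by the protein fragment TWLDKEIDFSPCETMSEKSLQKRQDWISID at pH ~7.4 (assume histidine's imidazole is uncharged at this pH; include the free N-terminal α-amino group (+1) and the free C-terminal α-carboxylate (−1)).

-3

At pH ~7.4 the Lys and Arg side chains are protonated (+1), the Asp and Glu side chains are deprotonated (−1), and with His taken as neutral all other side chains carry no charge.
Positive (K, R): K5, K18, K22, R23 → +4.
Negative (D, E): D4, E6, D8, E13, E17, D25, D30 → −7.
The N-terminus (+1) and C-terminus (−1) cancel.
Net charge = (+4) + (−7) = −3.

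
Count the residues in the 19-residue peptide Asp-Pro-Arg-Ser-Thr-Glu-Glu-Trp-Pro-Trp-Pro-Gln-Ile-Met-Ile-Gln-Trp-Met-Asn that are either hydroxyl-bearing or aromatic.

Hydroxyl-bearing: S, T, Y. Aromatic: F, W, Y.
Hydroxyl-bearing residues here: Ser4, Thr5 (2).
Aromatic residues here: Trp8, Trp10, Trp17 (3).
(Y belongs to both groups, but none appear in this sequence.) Total = 2 + 3 = 5.

5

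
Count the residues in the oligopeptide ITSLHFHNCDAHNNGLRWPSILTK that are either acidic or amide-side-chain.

4

Acidic: D, E. Amide-side-chain: N, Q.
Acidic residues here: D10 (1).
Amide-side-chain residues here: N8, N13, N14 (3).
The two groups share no amino acid, so total = 1 + 3 = 4.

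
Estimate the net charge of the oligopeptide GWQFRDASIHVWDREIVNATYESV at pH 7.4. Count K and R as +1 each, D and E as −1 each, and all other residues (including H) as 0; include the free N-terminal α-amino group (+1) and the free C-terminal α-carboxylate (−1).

-2

Positive (K, R): R5, R14 → +2.
Negative (D, E): D6, D13, E15, E22 → −4.
The N-terminus (+1) and C-terminus (−1) cancel.
Net charge = (+2) + (−4) = −2.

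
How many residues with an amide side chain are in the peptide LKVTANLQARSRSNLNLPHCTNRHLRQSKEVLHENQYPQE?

9

Asparagine (N) and glutamine (Q) have uncharged amide side chains.
Matching residues: N6, Q8, N14, N16, N22, Q27, N35, Q36, Q39.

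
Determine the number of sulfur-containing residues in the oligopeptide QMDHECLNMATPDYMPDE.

4

Cysteine (C, thiol) and methionine (M, thioether) are the two sulfur-containing amino acids.
Matching residues: M2, C6, M9, M15.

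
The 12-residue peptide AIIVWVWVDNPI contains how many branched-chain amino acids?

6

The BCAAs are Val, Leu, and Ile — aliphatic side chains with a branch point.
Matching residues: I2, I3, V4, V6, V8, I12.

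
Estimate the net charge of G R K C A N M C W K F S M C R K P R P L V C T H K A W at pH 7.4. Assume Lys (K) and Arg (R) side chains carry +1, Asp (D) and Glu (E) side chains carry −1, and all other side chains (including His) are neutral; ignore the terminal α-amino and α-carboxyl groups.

+7

Positive (K, R): R2, K3, K10, R15, K16, R18, K25 → +7.
Negative (D, E): none → −0.
Net charge = (+7) + (−0) = +7.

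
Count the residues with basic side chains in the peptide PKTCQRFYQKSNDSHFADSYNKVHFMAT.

The basic amino acids are Lys (K), Arg (R), and His (H).
Matching residues: K2, R6, K10, H15, K22, H24.

6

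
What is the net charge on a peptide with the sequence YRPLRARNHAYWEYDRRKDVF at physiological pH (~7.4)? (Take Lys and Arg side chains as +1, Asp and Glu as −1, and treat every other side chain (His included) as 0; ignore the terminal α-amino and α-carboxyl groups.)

Positive (K, R): R2, R5, R7, R16, R17, K18 → +6.
Negative (D, E): E13, D15, D19 → −3.
Net charge = (+6) + (−3) = +3.

+3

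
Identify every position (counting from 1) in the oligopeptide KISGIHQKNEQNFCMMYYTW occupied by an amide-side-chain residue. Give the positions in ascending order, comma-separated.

7, 9, 11, 12

The amide-side-chain residues are Asn (N) and Gln (Q).
Matching residues: Q7, N9, Q11, N12.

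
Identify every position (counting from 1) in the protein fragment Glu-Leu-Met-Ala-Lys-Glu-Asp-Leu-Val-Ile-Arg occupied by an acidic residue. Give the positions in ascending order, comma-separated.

The acidic residues are Asp (D) and Glu (E), whose side chains end in a carboxylate group.
Matching residues: Glu1, Glu6, Asp7.

1, 6, 7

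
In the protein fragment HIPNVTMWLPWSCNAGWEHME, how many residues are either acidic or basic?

Acidic: D, E. Basic: H, K, R.
Acidic residues here: E18, E21 (2).
Basic residues here: H1, H19 (2).
The two groups share no amino acid, so total = 2 + 2 = 4.

4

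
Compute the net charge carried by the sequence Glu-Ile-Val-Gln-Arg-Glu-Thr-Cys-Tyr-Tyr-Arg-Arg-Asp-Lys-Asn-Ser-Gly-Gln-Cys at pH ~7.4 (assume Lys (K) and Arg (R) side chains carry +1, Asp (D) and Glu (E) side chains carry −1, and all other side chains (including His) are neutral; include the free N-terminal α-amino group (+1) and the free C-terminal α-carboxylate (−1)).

Positive (K, R): Arg5, Arg11, Arg12, Lys14 → +4.
Negative (D, E): Glu1, Glu6, Asp13 → −3.
The N-terminus (+1) and C-terminus (−1) cancel.
Net charge = (+4) + (−3) = +1.

+1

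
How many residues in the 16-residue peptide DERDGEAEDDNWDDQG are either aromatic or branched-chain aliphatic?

Aromatic: F, W, Y. Branched-chain aliphatic: I, L, V.
Aromatic residues here: W12 (1).
Branched-chain aliphatic residues here: none (0).
The two groups share no amino acid, so total = 1 + 0 = 1.

1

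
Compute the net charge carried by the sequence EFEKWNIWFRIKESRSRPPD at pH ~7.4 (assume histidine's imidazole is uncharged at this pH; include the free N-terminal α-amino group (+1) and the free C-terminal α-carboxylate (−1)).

At pH ~7.4 the Lys and Arg side chains are protonated (+1), the Asp and Glu side chains are deprotonated (−1), and with His taken as neutral all other side chains carry no charge.
Positive (K, R): K4, R10, K12, R15, R17 → +5.
Negative (D, E): E1, E3, E13, D20 → −4.
The N-terminus (+1) and C-terminus (−1) cancel.
Net charge = (+5) + (−4) = +1.

+1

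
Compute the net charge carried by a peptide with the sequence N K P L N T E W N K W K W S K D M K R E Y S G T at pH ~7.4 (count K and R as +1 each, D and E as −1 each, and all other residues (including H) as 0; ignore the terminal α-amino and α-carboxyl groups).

Positive (K, R): K2, K10, K12, K15, K18, R19 → +6.
Negative (D, E): E7, D16, E20 → −3.
Net charge = (+6) + (−3) = +3.

+3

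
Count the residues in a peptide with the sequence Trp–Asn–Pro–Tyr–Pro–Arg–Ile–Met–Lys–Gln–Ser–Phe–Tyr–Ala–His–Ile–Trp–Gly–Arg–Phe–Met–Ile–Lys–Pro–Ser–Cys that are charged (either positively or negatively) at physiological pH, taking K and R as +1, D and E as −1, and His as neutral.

4

Charged side chains at pH ~7.4: K, R (positive); D, E (negative).
Matching residues: Arg6, Lys9, Arg19, Lys23.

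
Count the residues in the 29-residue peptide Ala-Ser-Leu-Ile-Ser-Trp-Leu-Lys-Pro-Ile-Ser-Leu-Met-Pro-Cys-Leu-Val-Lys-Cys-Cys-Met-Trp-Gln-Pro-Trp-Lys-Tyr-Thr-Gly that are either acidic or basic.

Acidic: D, E. Basic: H, K, R.
Acidic residues here: none (0).
Basic residues here: Lys8, Lys18, Lys26 (3).
The two groups share no amino acid, so total = 0 + 3 = 3.

3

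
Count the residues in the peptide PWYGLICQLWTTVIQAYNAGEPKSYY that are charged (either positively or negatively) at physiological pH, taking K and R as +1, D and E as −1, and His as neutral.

Charged side chains at pH ~7.4: K, R (positive); D, E (negative).
Matching residues: E21, K23.

2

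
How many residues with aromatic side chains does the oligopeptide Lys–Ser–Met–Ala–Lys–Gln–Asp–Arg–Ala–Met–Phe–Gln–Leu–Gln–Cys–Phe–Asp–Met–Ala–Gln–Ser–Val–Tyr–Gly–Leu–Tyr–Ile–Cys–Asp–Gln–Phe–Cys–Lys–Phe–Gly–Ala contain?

6

The aromatic amino acids are Phe (F, benzyl), Trp (W, indole), and Tyr (Y, phenol).
Matching residues: Phe11, Phe16, Tyr23, Tyr26, Phe31, Phe34.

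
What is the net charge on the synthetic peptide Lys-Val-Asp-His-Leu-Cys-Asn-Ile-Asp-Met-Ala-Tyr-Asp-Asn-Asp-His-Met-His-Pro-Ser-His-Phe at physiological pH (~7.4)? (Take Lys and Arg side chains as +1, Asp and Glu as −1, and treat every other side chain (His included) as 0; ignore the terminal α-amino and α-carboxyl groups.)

-3

Positive (K, R): Lys1 → +1.
Negative (D, E): Asp3, Asp9, Asp13, Asp15 → −4.
Net charge = (+1) + (−4) = −3.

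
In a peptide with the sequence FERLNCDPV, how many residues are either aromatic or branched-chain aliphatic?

3

Aromatic: F, W, Y. Branched-chain aliphatic: I, L, V.
Aromatic residues here: F1 (1).
Branched-chain aliphatic residues here: L4, V9 (2).
The two groups share no amino acid, so total = 1 + 2 = 3.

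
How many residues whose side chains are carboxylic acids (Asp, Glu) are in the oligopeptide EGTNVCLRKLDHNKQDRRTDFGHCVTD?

Matching residues: E1, D11, D16, D20, D27.

5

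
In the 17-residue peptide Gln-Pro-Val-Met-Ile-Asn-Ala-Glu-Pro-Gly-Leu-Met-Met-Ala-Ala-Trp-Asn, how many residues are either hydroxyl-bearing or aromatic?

1

Hydroxyl-bearing: S, T, Y. Aromatic: F, W, Y.
Hydroxyl-bearing residues here: none (0).
Aromatic residues here: Trp16 (1).
(Y belongs to both groups, but none appear in this sequence.) Total = 0 + 1 = 1.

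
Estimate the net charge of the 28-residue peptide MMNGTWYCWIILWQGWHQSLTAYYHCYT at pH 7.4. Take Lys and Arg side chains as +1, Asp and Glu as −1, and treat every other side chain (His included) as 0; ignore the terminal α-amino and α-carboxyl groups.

0

Positive (K, R): none → +0.
Negative (D, E): none → −0.
Net charge = (+0) + (−0) = 0.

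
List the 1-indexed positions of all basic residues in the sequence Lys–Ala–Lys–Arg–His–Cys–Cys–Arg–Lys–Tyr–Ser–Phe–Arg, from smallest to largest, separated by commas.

1, 3, 4, 5, 8, 9, 13

K, R, and H are the three residues with basic side chains (ε-amine, guanidinium, and imidazole respectively).
Matching residues: Lys1, Lys3, Arg4, His5, Arg8, Lys9, Arg13.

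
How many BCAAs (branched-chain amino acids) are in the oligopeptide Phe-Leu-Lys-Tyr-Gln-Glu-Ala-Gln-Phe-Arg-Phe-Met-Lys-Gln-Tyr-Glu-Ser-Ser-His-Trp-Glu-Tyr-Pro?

1

The BCAAs are Val, Leu, and Ile — aliphatic side chains with a branch point.
Matching residues: Leu2.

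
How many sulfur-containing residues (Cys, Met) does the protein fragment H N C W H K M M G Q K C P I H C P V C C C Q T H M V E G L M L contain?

Matching residues: C3, M7, M8, C12, C16, C19, C20, C21, M25, M30.

10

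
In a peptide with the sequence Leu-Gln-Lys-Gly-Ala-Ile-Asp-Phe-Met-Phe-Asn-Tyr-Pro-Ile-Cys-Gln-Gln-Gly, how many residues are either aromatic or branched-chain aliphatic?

Aromatic: F, W, Y. Branched-chain aliphatic: I, L, V.
Aromatic residues here: Phe8, Phe10, Tyr12 (3).
Branched-chain aliphatic residues here: Leu1, Ile6, Ile14 (3).
The two groups share no amino acid, so total = 3 + 3 = 6.

6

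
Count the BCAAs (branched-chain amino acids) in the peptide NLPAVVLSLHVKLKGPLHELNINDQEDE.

10

V, L, and I make up the branched-chain aliphatic group.
Matching residues: L2, V5, V6, L7, L9, V11, L13, L17, L20, I22.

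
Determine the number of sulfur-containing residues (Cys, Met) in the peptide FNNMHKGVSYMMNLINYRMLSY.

4

Matching residues: M4, M11, M12, M19.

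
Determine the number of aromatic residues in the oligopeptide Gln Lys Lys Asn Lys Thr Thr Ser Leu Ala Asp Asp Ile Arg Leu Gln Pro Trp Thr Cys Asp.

1

Phenylalanine (F), tryptophan (W), and tyrosine (Y) have aromatic ring side chains.
Matching residues: Trp18.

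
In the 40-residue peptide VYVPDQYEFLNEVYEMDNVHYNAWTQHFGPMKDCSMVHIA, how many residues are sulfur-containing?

Cysteine (C, thiol) and methionine (M, thioether) are the two sulfur-containing amino acids.
Matching residues: M16, M31, C34, M36.

4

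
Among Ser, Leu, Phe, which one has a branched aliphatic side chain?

Leu

V, L, and I make up the branched-chain aliphatic group.
Of the listed options, only Leu belongs to this group.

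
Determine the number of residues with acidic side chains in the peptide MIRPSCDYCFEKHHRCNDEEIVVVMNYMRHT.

Only D (aspartate) and E (glutamate) carry a side-chain carboxylic acid.
Matching residues: D7, E11, D18, E19, E20.

5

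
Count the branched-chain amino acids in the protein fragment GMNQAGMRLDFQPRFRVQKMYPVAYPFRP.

3

V, L, and I make up the branched-chain aliphatic group.
Matching residues: L9, V17, V23.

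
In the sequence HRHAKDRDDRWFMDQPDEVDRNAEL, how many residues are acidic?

8

Only D (aspartate) and E (glutamate) carry a side-chain carboxylic acid.
Matching residues: D6, D8, D9, D14, D17, E18, D20, E24.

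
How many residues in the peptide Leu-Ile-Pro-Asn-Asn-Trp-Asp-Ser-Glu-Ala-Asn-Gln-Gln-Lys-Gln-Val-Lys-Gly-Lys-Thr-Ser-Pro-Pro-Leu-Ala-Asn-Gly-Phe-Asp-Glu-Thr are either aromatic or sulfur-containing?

2

Aromatic: F, W, Y. Sulfur-containing: C, M.
Aromatic residues here: Trp6, Phe28 (2).
Sulfur-containing residues here: none (0).
The two groups share no amino acid, so total = 2 + 0 = 2.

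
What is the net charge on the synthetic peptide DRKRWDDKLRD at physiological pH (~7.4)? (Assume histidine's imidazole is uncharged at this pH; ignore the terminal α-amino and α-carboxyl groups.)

Near pH 7.4, K and R contribute +1 each, D and E contribute −1 each, and every other side chain (His included, as stated) is uncharged.
Positive (K, R): R2, K3, R4, K8, R10 → +5.
Negative (D, E): D1, D6, D7, D11 → −4.
Net charge = (+5) + (−4) = +1.

+1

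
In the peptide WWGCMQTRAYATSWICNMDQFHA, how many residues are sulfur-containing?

4

The sulfur-bearing residues are cysteine (–SH) and methionine (–S–CH₃).
Matching residues: C4, M5, C16, M18.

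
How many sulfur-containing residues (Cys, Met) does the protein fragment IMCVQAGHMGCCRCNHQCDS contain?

Matching residues: M2, C3, M9, C11, C12, C14, C18.

7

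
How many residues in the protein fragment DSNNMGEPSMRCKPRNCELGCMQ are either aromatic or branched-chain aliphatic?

Aromatic: F, W, Y. Branched-chain aliphatic: I, L, V.
Aromatic residues here: none (0).
Branched-chain aliphatic residues here: L19 (1).
The two groups share no amino acid, so total = 0 + 1 = 1.

1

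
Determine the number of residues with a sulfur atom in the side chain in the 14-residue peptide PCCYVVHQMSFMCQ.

5

Cysteine (C, thiol) and methionine (M, thioether) are the two sulfur-containing amino acids.
Matching residues: C2, C3, M9, M12, C13.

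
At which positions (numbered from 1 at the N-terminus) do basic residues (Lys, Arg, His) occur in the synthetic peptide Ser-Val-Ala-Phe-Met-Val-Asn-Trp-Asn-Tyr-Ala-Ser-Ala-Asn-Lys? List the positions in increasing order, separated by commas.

Matching residues: Lys15.

15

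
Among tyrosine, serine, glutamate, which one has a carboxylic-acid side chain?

Only D (aspartate) and E (glutamate) carry a side-chain carboxylic acid.
Of the listed options, only glutamate belongs to this group.

glutamate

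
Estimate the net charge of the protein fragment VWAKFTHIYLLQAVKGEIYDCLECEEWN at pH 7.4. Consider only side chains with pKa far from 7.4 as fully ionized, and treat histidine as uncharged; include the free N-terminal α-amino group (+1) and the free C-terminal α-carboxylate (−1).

-3

At pH ~7.4 the Lys and Arg side chains are protonated (+1), the Asp and Glu side chains are deprotonated (−1), and with His taken as neutral all other side chains carry no charge.
Positive (K, R): K4, K15 → +2.
Negative (D, E): E17, D20, E23, E25, E26 → −5.
The N-terminus (+1) and C-terminus (−1) cancel.
Net charge = (+2) + (−5) = −3.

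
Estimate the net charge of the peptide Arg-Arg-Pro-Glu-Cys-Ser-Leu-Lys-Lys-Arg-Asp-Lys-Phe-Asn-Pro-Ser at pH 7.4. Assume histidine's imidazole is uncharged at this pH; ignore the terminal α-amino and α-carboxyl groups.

The side chains ionized at physiological pH are Lys/Arg (+1) and Asp/Glu (−1); with His treated as neutral, nothing else contributes.
Positive (K, R): Arg1, Arg2, Lys8, Lys9, Arg10, Lys12 → +6.
Negative (D, E): Glu4, Asp11 → −2.
Net charge = (+6) + (−2) = +4.

+4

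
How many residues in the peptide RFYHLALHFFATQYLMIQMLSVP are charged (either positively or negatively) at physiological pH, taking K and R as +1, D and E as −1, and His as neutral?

Charged side chains at pH ~7.4: K, R (positive); D, E (negative).
Matching residues: R1.

1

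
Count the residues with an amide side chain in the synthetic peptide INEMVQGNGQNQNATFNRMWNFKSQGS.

Only N (asparagine) and Q (glutamine) carry a side-chain carboxamide.
Matching residues: N2, Q6, N8, Q10, N11, Q12, N13, N17, N21, Q25.

10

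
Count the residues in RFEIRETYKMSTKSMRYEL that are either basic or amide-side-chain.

5

Basic: H, K, R. Amide-side-chain: N, Q.
Basic residues here: R1, R5, K9, K13, R16 (5).
Amide-side-chain residues here: none (0).
The two groups share no amino acid, so total = 5 + 0 = 5.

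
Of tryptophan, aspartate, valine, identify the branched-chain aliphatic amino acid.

Valine (V), leucine (L), and isoleucine (I) are the branched-chain amino acids.
Of the listed options, only valine belongs to this group.

valine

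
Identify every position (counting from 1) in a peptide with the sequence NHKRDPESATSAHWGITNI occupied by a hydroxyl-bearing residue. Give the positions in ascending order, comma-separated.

8, 10, 11, 17

The –OH-bearing residues are Ser, Thr (aliphatic alcohols), and Tyr (phenol).
Matching residues: S8, T10, S11, T17.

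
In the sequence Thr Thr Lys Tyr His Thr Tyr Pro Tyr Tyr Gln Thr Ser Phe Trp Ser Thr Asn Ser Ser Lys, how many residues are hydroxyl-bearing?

Serine (S), threonine (T), and tyrosine (Y) each carry a hydroxyl group on the side chain.
Matching residues: Thr1, Thr2, Tyr4, Thr6, Tyr7, Tyr9, Tyr10, Thr12, Ser13, Ser16, Thr17, Ser19, Ser20.

13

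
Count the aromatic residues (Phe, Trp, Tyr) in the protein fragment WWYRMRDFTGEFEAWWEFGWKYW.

Matching residues: W1, W2, Y3, F8, F12, W15, W16, F18, W20, Y22, W23.

11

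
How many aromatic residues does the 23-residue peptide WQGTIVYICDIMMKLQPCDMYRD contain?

3

F, W, and Y each carry an aromatic ring on the side chain.
Matching residues: W1, Y7, Y21.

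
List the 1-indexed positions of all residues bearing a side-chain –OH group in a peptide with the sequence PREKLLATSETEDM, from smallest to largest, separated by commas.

S, T, and Y are the three residues with a side-chain hydroxyl.
Matching residues: T8, S9, T11.

8, 9, 11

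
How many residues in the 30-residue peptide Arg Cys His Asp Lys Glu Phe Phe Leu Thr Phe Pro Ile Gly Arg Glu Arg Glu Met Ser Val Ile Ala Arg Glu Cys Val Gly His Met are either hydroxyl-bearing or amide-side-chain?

2

Hydroxyl-bearing: S, T, Y. Amide-side-chain: N, Q.
Hydroxyl-bearing residues here: Thr10, Ser20 (2).
Amide-side-chain residues here: none (0).
The two groups share no amino acid, so total = 2 + 0 = 2.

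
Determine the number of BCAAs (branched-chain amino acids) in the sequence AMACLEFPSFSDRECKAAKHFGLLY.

The BCAAs are Val, Leu, and Ile — aliphatic side chains with a branch point.
Matching residues: L5, L23, L24.

3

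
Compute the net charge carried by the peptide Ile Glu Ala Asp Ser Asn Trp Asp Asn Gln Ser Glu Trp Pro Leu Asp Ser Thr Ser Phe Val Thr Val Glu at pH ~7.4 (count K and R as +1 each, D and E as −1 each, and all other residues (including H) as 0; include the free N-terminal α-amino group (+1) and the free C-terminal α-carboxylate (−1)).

Positive (K, R): none → +0.
Negative (D, E): Glu2, Asp4, Asp8, Glu12, Asp16, Glu24 → −6.
The N-terminus (+1) and C-terminus (−1) cancel.
Net charge = (+0) + (−6) = −6.

-6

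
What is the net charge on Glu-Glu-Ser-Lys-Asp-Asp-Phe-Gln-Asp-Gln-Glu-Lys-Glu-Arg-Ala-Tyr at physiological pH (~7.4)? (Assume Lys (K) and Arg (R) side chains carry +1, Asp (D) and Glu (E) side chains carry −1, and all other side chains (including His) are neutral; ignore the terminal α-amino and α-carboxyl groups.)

Positive (K, R): Lys4, Lys12, Arg14 → +3.
Negative (D, E): Glu1, Glu2, Asp5, Asp6, Asp9, Glu11, Glu13 → −7.
Net charge = (+3) + (−7) = −4.

-4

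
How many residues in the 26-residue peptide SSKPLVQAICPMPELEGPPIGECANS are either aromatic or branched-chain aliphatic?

5

Aromatic: F, W, Y. Branched-chain aliphatic: I, L, V.
Aromatic residues here: none (0).
Branched-chain aliphatic residues here: L5, V6, I9, L15, I20 (5).
The two groups share no amino acid, so total = 0 + 5 = 5.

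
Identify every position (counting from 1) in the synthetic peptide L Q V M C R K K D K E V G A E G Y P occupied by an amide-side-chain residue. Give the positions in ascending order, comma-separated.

Only N (asparagine) and Q (glutamine) carry a side-chain carboxamide.
Matching residues: Q2.

2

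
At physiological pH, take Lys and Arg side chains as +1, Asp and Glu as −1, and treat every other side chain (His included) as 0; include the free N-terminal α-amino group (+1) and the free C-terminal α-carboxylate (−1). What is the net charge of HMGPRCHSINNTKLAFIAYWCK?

+3

Positive (K, R): R5, K13, K22 → +3.
Negative (D, E): none → −0.
The N-terminus (+1) and C-terminus (−1) cancel.
Net charge = (+3) + (−0) = +3.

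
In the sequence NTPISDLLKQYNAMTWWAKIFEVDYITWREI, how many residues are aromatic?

The aromatic amino acids are Phe (F, benzyl), Trp (W, indole), and Tyr (Y, phenol).
Matching residues: Y11, W16, W17, F21, Y25, W28.

6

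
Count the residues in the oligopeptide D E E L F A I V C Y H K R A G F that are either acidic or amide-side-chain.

Acidic: D, E. Amide-side-chain: N, Q.
Acidic residues here: D1, E2, E3 (3).
Amide-side-chain residues here: none (0).
The two groups share no amino acid, so total = 3 + 0 = 3.

3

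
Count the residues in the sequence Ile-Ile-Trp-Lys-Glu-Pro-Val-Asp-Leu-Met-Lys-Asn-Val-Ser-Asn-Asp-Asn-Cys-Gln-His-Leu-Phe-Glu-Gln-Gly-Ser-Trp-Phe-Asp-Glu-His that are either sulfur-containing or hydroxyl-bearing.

4

Sulfur-containing: C, M. Hydroxyl-bearing: S, T, Y.
Sulfur-containing residues here: Met10, Cys18 (2).
Hydroxyl-bearing residues here: Ser14, Ser26 (2).
The two groups share no amino acid, so total = 2 + 2 = 4.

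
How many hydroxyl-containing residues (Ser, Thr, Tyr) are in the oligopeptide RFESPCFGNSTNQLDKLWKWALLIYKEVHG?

Matching residues: S4, S10, T11, Y25.

4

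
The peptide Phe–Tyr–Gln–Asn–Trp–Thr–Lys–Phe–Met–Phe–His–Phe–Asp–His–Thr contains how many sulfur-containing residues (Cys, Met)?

Matching residues: Met9.

1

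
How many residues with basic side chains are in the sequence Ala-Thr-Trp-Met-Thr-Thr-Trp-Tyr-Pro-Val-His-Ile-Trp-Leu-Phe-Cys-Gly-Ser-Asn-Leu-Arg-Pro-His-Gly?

3

Lysine (K), arginine (R), and histidine (H) have basic, nitrogen-containing side chains.
Matching residues: His11, Arg21, His23.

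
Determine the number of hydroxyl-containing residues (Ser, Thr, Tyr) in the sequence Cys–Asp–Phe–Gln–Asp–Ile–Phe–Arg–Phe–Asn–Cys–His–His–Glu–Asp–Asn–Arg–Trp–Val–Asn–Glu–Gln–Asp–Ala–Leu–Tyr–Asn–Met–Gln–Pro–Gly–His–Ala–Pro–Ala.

1

Matching residues: Tyr26.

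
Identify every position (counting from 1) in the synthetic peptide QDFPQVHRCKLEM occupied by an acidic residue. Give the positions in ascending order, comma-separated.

2, 12

Aspartate (D) and glutamate (E) have carboxylic-acid side chains and are the acidic amino acids.
Matching residues: D2, E12.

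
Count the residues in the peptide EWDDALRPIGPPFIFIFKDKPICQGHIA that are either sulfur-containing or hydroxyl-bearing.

Sulfur-containing: C, M. Hydroxyl-bearing: S, T, Y.
Sulfur-containing residues here: C23 (1).
Hydroxyl-bearing residues here: none (0).
The two groups share no amino acid, so total = 1 + 0 = 1.

1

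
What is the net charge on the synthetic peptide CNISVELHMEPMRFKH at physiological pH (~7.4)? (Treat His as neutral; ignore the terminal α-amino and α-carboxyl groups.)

0

At pH ~7.4 the Lys and Arg side chains are protonated (+1), the Asp and Glu side chains are deprotonated (−1), and with His taken as neutral all other side chains carry no charge.
Positive (K, R): R13, K15 → +2.
Negative (D, E): E6, E10 → −2.
Net charge = (+2) + (−2) = 0.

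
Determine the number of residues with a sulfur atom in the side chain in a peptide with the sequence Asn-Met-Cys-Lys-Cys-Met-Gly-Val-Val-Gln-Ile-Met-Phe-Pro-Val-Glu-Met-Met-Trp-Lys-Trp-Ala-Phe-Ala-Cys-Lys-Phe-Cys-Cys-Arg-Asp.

10

Cysteine (C, thiol) and methionine (M, thioether) are the two sulfur-containing amino acids.
Matching residues: Met2, Cys3, Cys5, Met6, Met12, Met17, Met18, Cys25, Cys28, Cys29.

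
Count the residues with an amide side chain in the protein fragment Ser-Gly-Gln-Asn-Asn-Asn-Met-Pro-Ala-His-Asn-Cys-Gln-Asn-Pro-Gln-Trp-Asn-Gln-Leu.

Asparagine (N) and glutamine (Q) have uncharged amide side chains.
Matching residues: Gln3, Asn4, Asn5, Asn6, Asn11, Gln13, Asn14, Gln16, Asn18, Gln19.

10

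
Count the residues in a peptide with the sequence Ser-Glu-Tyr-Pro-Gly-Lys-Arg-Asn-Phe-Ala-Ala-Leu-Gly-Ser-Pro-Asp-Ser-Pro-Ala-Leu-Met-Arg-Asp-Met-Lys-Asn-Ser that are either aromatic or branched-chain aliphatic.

4

Aromatic: F, W, Y. Branched-chain aliphatic: I, L, V.
Aromatic residues here: Tyr3, Phe9 (2).
Branched-chain aliphatic residues here: Leu12, Leu20 (2).
The two groups share no amino acid, so total = 2 + 2 = 4.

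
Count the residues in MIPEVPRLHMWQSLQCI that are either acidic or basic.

Acidic: D, E. Basic: H, K, R.
Acidic residues here: E4 (1).
Basic residues here: R7, H9 (2).
The two groups share no amino acid, so total = 1 + 2 = 3.

3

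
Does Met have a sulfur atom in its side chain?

The sulfur-bearing residues are cysteine (–SH) and methionine (–S–CH₃).
Methionine is in this group.

Yes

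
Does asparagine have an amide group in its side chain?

The amide-side-chain residues are Asn (N) and Gln (Q).
Asparagine is in this group.

Yes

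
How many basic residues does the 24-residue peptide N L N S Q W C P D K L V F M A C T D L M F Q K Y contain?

K, R, and H are the three residues with basic side chains (ε-amine, guanidinium, and imidazole respectively).
Matching residues: K10, K23.

2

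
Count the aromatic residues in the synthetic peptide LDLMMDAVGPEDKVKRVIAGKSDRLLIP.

0

The aromatic amino acids are Phe (F, benzyl), Trp (W, indole), and Tyr (Y, phenol).
None of the 28 residues belong to this group.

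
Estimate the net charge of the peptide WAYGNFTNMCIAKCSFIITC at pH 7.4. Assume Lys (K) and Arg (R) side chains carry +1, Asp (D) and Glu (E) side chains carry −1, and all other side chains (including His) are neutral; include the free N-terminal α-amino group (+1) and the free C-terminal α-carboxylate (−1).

Positive (K, R): K13 → +1.
Negative (D, E): none → −0.
The N-terminus (+1) and C-terminus (−1) cancel.
Net charge = (+1) + (−0) = +1.

+1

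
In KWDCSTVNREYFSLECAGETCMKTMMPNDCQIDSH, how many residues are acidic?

Only D (aspartate) and E (glutamate) carry a side-chain carboxylic acid.
Matching residues: D3, E10, E15, E19, D29, D33.

6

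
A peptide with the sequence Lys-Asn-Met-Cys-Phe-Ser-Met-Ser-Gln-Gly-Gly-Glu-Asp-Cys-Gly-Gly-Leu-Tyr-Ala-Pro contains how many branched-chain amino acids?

Valine (V), leucine (L), and isoleucine (I) are the branched-chain amino acids.
Matching residues: Leu17.

1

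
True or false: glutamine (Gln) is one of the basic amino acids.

K, R, and H are the three residues with basic side chains (ε-amine, guanidinium, and imidazole respectively).
Glutamine is not in this group.

False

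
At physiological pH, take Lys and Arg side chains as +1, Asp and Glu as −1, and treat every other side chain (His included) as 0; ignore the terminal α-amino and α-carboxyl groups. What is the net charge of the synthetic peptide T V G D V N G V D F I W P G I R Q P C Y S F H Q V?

Positive (K, R): R16 → +1.
Negative (D, E): D4, D9 → −2.
Net charge = (+1) + (−2) = −1.

-1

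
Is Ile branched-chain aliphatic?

The BCAAs are Val, Leu, and Ile — aliphatic side chains with a branch point.
Isoleucine is in this group.

Yes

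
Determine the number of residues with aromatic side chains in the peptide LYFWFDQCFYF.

7

Phenylalanine (F), tryptophan (W), and tyrosine (Y) have aromatic ring side chains.
Matching residues: Y2, F3, W4, F5, F9, Y10, F11.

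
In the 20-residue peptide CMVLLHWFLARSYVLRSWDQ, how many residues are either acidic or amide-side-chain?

2

Acidic: D, E. Amide-side-chain: N, Q.
Acidic residues here: D19 (1).
Amide-side-chain residues here: Q20 (1).
The two groups share no amino acid, so total = 1 + 1 = 2.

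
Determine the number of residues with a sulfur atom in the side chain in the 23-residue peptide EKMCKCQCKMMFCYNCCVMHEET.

10

Only Cys (C) and Met (M) have a sulfur atom in the side chain.
Matching residues: M3, C4, C6, C8, M10, M11, C13, C16, C17, M19.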